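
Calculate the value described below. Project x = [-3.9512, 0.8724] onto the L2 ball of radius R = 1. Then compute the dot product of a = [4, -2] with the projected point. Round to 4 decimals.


Step 1: Compute ||x|| (intermediates to 6 decimals).
||x|| = sqrt((-3.9512)^2 + 0.8724^2) = 4.046364
Step 2: Project.
Since ||x|| > R, scale = R/||x|| = 1/4.046364 = 0.247135, proj(x) = scale * x
proj(x) = [-0.97648, 0.215601]
Step 3: Dot product.
a^T * proj(x) = 4*(-0.97648) - 2*0.215601 = -4.3371


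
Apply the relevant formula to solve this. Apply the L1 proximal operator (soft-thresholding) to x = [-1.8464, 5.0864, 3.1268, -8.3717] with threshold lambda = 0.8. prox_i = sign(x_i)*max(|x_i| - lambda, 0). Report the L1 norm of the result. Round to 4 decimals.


Soft-thresholding with lambda = 0.8:
prox(-1.8464) = sign(-1.8464)*max(|-1.8464| - 0.8, 0) = -1.0464
prox(5.0864) = sign(5.0864)*max(|5.0864| - 0.8, 0) = 4.2864
prox(3.1268) = sign(3.1268)*max(|3.1268| - 0.8, 0) = 2.3268
prox(-8.3717) = sign(-8.3717)*max(|-8.3717| - 0.8, 0) = -7.5717
prox(x) = [-1.0464, 4.2864, 2.3268, -7.5717]
||prox(x)||_1 = 1.0464 + 4.2864 + 2.3268 + 7.5717 = 15.2313


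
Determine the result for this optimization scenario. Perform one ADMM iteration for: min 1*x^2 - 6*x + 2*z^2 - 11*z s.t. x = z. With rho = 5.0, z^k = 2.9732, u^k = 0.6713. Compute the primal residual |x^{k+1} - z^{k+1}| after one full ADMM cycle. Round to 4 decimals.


ADMM iteration with rho = 5.0, z^k = 2.9732, u^k = 0.6713
Step 1: x-update.
Minimize 1*x^2 - 6*x + (5.0/2)*(x - 2.9732 + 0.6713)^2
FOC: (2*1 + 5.0)*x = 6 + 5.0*(2.9732 - 0.6713)
x^{k+1} = 2.5014
Step 2: z-update.
Minimize 2*z^2 - 11*z + (5.0/2)*(2.5014 - z + 0.6713)^2
FOC: (2*2 + 5.0)*z = 11 + 5.0*(2.5014 + 0.6713)
z^{k+1} = 2.9848
Step 3: u-update.
u^{k+1} = 0.6713 + 2.5014 - 2.9848 = 0.1878
Step 4: Primal residual = |2.5014 - 2.9848| = 0.4835


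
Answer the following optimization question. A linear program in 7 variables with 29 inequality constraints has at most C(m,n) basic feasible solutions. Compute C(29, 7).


Each vertex corresponds to some choice of n active constraints out of m, so the number of vertices is at most C(m, n) = m! / (n!(m-n)!).
m = 29, n = 7
Numerator: 29 * 28 * 27 * 26 * 25 * 24 * 23
Denominator: 7! = 5040
C(29, 7) = 1560780


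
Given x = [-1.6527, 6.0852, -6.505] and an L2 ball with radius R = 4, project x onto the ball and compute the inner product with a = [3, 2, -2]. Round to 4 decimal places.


Step 1: Compute ||x|| (intermediates to 6 decimals).
||x|| = sqrt((-1.6527)^2 + 6.0852^2 + (-6.505)^2) = 9.059586
Step 2: Project.
Since ||x|| > R, scale = R/||x|| = 4/9.059586 = 0.441521, proj(x) = scale * x
proj(x) = [-0.729702, 2.686744, -2.872094]
Step 3: Dot product.
a^T * proj(x) = 3*(-0.729702) + 2*2.686744 - 2*(-2.872094) = 8.9286


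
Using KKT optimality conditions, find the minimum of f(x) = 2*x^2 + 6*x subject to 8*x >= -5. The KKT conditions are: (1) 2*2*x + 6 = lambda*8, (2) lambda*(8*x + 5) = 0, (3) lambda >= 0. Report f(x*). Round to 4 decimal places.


Step 1: Try lambda = 0 (constraint inactive).
x_unc = -6/(2*2) = -1.5
Check: 8*-1.5 = -12.0 < -5 -- violated!
Step 2: Constraint must be active: 8*x = -5
x* = -5/8 = -0.625
lambda = (2*2*(-0.625) + 6)/8 = 0.4375
Step 3: Compute optimal value.
f(x*) = 2*(-0.625)^2 + 6*(-0.625) = -2.9688


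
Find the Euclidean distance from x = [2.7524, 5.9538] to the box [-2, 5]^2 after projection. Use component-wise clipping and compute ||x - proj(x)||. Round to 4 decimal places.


Project each component onto [-2, 5].
clip(2.7524) = 2.7524, clip(5.9538) = 5.0
Projection = [2.7524, 5.0]
Squared diffs: [0.0, 0.9097]
Distance = sqrt(0.9097) = 0.9538


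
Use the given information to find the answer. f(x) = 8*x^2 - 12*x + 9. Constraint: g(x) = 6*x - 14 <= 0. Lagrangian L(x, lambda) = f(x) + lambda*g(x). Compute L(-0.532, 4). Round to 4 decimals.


Step 1: Evaluate f(x).
f(-0.532) = 8*(-0.532)^2 - 12*(-0.532) + 9 = 17.6482
Step 2: Evaluate g(x).
g(-0.532) = 6*-0.532 - 14 = -17.192
Step 3: Compute Lagrangian.
L = 17.6482 + 4*-17.192 = -51.1198


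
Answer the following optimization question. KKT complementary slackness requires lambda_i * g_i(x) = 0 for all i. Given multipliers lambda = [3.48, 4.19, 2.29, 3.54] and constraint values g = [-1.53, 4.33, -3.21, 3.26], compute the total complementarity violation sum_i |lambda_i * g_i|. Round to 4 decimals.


KKT complementary slackness check:
lambda_1 * g_1 = 3.48 * -1.53 = -5.3244
lambda_2 * g_2 = 4.19 * 4.33 = 18.1427
lambda_3 * g_3 = 2.29 * -3.21 = -7.3509
lambda_4 * g_4 = 3.54 * 3.26 = 11.5404
Total violation = 5.3244 + 18.1427 + 7.3509 + 11.5404 = 42.3584


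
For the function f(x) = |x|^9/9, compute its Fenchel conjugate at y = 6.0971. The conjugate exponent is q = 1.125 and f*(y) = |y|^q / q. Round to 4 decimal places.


The conjugate exponent q satisfies 1/p + 1/q = 1.
p = 9, so q = 9/(9 - 1) = 1.125
|y|^q = 6.0971^1.125 = 7.643
f*(6.0971) = 7.643 / 1.125 = 6.7938


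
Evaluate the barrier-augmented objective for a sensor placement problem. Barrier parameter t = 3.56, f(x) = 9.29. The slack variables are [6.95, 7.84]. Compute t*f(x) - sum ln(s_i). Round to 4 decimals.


Step 1: Compute log-barrier.
ln values: [1.9387, 2.0592]
phi = -(1.9387 + 2.0592) = -3.998
Step 2: Compute augmented objective.
t*f(x) = 3.56*9.29 = 33.0724
Total = 33.0724 - 3.998 = 29.0744


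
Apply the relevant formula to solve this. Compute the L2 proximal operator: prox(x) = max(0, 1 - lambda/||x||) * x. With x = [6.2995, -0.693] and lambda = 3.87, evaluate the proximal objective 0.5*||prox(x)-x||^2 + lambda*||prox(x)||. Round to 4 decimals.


Step 1: Compute ||x||.
||x|| = 6.3375
Step 2: Compute scaling factor.
scale = max(0, 1 - 3.87/6.3375) = 0.3893
Step 3: prox(x) = [2.4527, -0.2698]
||prox(x)|| = 2.4675
Step 4: Proximal objective.
0.5*||prox-x||^2 = 7.4885
lambda*||prox|| = 9.5492
Total = 17.0377


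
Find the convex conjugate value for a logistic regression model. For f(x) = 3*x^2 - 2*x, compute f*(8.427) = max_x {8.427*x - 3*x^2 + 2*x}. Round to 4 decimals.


f*(y) = sup_x {y*x - a*x^2 - b*x} = sup_x {(y-b)*x - a*x^2}
FOC: (y - b) - 2a*x = 0 => x* = (y - b)/(2a)
x* = (8.427 + 2)/(2*3) = 1.7378
f*(8.427) = (y-b)^2/(4a) = (8.427 + 2)^2/(4*3)
= 108.7223/12 = 9.0602


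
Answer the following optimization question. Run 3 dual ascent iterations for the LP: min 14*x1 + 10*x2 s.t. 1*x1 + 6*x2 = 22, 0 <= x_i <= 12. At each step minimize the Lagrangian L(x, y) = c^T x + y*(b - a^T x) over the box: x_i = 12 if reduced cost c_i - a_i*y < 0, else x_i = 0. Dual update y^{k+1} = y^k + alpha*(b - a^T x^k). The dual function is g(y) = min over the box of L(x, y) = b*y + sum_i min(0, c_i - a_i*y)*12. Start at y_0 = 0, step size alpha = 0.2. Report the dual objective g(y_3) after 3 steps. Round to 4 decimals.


Dual ascent for LP: min 14*x1 + 10*x2, 1*x1 + 6*x2 = 22, 0 <= x_i <= 12
Step 1: y^k = 0.0, reduced costs: (14.0, 10.0)
  x^k = (0.0, 0.0), subgradient = b - a^T x = 22.0
  y^{k+1} = 0.0 + 0.2*22.0 = 4.4
Step 2: y^k = 4.4, reduced costs: (9.6, -16.4)
  x^k = (0.0, 12.0), subgradient = b - a^T x = -50.0
  y^{k+1} = 4.4 + 0.2*-50.0 = -5.6
Step 3: y^k = -5.6, reduced costs: (19.6, 43.6)
  x^k = (0.0, 0.0), subgradient = b - a^T x = 22.0
  y^{k+1} = -5.6 + 0.2*22.0 = -1.2
Dual objective at y_3 = -1.2: reduced costs (15.2, 17.2), box minimizer x = (0.0, 0.0)
g(y_3) = b*y + (c1 - a1*y)*x1 + (c2 - a2*y)*x2 = 22*(-1.2) + 15.2*0.0 + 17.2*0.0 = -26.4 + 0.0 + 0.0 = -26.4


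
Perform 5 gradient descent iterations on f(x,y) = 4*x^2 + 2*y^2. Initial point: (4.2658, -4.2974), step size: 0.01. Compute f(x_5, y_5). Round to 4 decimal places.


Gradient descent on f(x,y) = 4*x^2 + 2*y^2.
Starting point: (4.2658, -4.2974), alpha = 0.01
Step 1: grad_x = 2*4*4.2658 = 34.1264, grad_y = 2*2*-4.2974 = -17.1896
  x_1 = 4.2658 - 0.01*34.1264 = 3.9245
  y_1 = -4.2974 - 0.01*-17.1896 = -4.1255
Step 2: grad_x = 2*4*3.9245 = 31.3963, grad_y = 2*2*-4.1255 = -16.502
  x_2 = 3.9245 - 0.01*31.3963 = 3.6106
  y_2 = -4.1255 - 0.01*-16.502 = -3.9605
Step 3: grad_x = 2*4*3.6106 = 28.8846, grad_y = 2*2*-3.9605 = -15.8419
  x_3 = 3.6106 - 0.01*28.8846 = 3.3217
  y_3 = -3.9605 - 0.01*-15.8419 = -3.8021
Step 4: grad_x = 2*4*3.3217 = 26.5738, grad_y = 2*2*-3.8021 = -15.2083
  x_4 = 3.3217 - 0.01*26.5738 = 3.056
  y_4 = -3.8021 - 0.01*-15.2083 = -3.65
Step 5: grad_x = 2*4*3.056 = 24.4479, grad_y = 2*2*-3.65 = -14.5999
  x_5 = 3.056 - 0.01*24.4479 = 2.8115
  y_5 = -3.65 - 0.01*-14.5999 = -3.504
f(2.8115, -3.504) = 4*2.8115^2 + 2*(-3.504)^2 = 56.1741


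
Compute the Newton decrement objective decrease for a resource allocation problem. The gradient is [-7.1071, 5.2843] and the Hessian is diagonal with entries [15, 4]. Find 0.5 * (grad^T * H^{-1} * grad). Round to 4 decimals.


Step 1: H is diagonal, so H^(-1) * g = [-0.4738, 1.3211].
Step 2: g^T H^(-1) g = sum_i g_i^2 / H_ii
  = (-7.1071)^2/15 + (5.2843)^2/4
  = 3.3674 + 6.981 = 10.3483
Step 3: Objective decrease = 0.5 * g^T H^(-1) g = 5.1742


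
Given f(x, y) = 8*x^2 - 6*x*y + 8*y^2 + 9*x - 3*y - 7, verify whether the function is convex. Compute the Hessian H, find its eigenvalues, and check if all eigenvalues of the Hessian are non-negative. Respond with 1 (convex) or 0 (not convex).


The Hessian of f(x,y) = 8*x^2 - 6*x*y + 8*y^2 + 9*x - 3*y - 7 is:
H = [[16, -6], [-6, 16]]
Trace = 16 + 16 = 32
Determinant = 16*16 - (-6)^2 = 220
Discriminant = (32)^2 - 4*220 = 144.0
Eigenvalues: lambda_1 = 10.0, lambda_2 = 22.0
The function is convex.

1


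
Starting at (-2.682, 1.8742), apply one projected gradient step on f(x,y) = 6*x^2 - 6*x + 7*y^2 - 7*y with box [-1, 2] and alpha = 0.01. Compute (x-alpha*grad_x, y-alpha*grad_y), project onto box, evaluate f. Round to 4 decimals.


Step 1: Compute gradient at (-2.682, 1.8742).
grad_x = 2*6*-2.682 - 6 = -38.184
grad_y = 2*7*1.8742 - 7 = 19.2388
Step 2: Gradient step.
x_raw = -2.682 - 0.01*-38.184 = -2.3002
y_raw = 1.8742 - 0.01*19.2388 = 1.6818
Step 3: Project onto [-1, 2].
x_proj = clip(-2.3002) = -1.0
y_proj = clip(1.6818) = 1.6818
Step 4: Evaluate f.
f(-1.0, 1.6818) = 20.0268


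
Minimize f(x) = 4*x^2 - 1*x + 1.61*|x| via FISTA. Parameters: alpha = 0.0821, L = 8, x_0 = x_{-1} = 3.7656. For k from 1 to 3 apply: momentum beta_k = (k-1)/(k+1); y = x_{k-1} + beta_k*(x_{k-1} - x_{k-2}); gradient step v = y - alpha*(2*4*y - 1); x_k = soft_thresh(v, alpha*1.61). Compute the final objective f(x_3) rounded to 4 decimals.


FISTA on f(x) = 4*x^2 - 1*x + 1.61*|x|
L = 8, alpha = 0.0821
Iteration 1: beta = 0.0, y = 3.7656 + 0.0*(3.7656 - 3.7656) = 3.7656
  grad(y) = 29.1248, v = y - alpha*grad = 1.3745
  prox(v) = soft_thresh(1.3745, 0.1322) = 1.2423
Iteration 2: beta = 0.3333, y = 1.2423 + 0.3333*(1.2423 - 3.7656) = 0.4012
  grad(y) = 2.2093, v = y - alpha*grad = 0.2198
  prox(v) = soft_thresh(0.2198, 0.1322) = 0.0876
Iteration 3: beta = 0.5, y = 0.0876 + 0.5*(0.0876 - 1.2423) = -0.4897
  grad(y) = -4.9179, v = y - alpha*grad = -0.086
  prox(v) = soft_thresh(-0.086, 0.1322) = 0.0
f(x_3) = 4*0.0^2 - 1*0.0 + 1.61*|0.0| = 0.0


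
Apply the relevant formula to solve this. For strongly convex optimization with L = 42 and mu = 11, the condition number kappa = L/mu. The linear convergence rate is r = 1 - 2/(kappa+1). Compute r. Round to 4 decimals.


Step 1: Compute the condition number.
kappa = L/mu = 42/11 = 3.8182
Step 2: Compute the convergence rate.
r = 1 - 2/(kappa + 1) = 1 - 2*mu/(L + mu) = (L - mu)/(L + mu) = 31/53 = 0.5849


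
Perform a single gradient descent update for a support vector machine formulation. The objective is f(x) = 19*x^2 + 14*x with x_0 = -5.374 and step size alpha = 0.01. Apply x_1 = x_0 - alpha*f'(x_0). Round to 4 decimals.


We compute the gradient at x_0 and apply the update.
f'(x) = 38*x + 14
f'(-5.374) = 38*-5.374 + 14 = -190.212
x_1 = -5.374 - 0.01*-190.212 = -3.4719


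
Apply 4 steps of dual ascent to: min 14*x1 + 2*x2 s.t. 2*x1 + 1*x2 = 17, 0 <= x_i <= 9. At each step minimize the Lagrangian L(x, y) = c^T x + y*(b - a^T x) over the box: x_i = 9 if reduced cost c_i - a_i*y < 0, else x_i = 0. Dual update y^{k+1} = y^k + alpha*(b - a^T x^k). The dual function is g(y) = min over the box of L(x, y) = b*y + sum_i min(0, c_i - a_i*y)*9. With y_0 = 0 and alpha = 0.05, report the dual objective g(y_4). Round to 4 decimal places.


Dual ascent for LP: min 14*x1 + 2*x2, 2*x1 + 1*x2 = 17, 0 <= x_i <= 9
Step 1: y^k = 0.0, reduced costs: (14.0, 2.0)
  x^k = (0.0, 0.0), subgradient = b - a^T x = 17.0
  y^{k+1} = 0.0 + 0.05*17.0 = 0.85
Step 2: y^k = 0.85, reduced costs: (12.3, 1.15)
  x^k = (0.0, 0.0), subgradient = b - a^T x = 17.0
  y^{k+1} = 0.85 + 0.05*17.0 = 1.7
Step 3: y^k = 1.7, reduced costs: (10.6, 0.3)
  x^k = (0.0, 0.0), subgradient = b - a^T x = 17.0
  y^{k+1} = 1.7 + 0.05*17.0 = 2.55
Step 4: y^k = 2.55, reduced costs: (8.9, -0.55)
  x^k = (0.0, 9.0), subgradient = b - a^T x = 8.0
  y^{k+1} = 2.55 + 0.05*8.0 = 2.95
Dual objective at y_4 = 2.95: reduced costs (8.1, -0.95), box minimizer x = (0.0, 9.0)
g(y_4) = b*y + (c1 - a1*y)*x1 + (c2 - a2*y)*x2 = 17*2.95 + 8.1*0.0 + (-0.95)*9.0 = 50.15 + 0.0 - 8.55 = 41.6


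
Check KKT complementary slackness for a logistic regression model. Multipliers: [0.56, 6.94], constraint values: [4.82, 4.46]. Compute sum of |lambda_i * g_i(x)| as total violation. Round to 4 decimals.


KKT complementary slackness check:
lambda_1 * g_1 = 0.56 * 4.82 = 2.6992
lambda_2 * g_2 = 6.94 * 4.46 = 30.9524
Total violation = 2.6992 + 30.9524 = 33.6516


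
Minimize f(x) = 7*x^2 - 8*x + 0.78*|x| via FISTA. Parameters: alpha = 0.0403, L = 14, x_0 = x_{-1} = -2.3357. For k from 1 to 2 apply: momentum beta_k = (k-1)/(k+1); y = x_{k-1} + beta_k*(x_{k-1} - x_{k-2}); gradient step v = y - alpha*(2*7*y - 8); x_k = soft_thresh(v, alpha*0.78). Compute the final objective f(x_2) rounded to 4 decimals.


FISTA on f(x) = 7*x^2 - 8*x + 0.78*|x|
L = 14, alpha = 0.0403
Iteration 1: beta = 0.0, y = -2.3357 + 0.0*(-2.3357 + 2.3357) = -2.3357
  grad(y) = -40.6998, v = y - alpha*grad = -0.6955
  prox(v) = soft_thresh(-0.6955, 0.0314) = -0.6641
Iteration 2: beta = 0.3333, y = -0.6641 + 0.3333*(-0.6641 + 2.3357) = -0.1069
  grad(y) = -9.4959, v = y - alpha*grad = 0.2758
  prox(v) = soft_thresh(0.2758, 0.0314) = 0.2444
f(x_2) = 7*0.2444^2 - 8*0.2444 + 0.78*|0.2444| = -1.3464


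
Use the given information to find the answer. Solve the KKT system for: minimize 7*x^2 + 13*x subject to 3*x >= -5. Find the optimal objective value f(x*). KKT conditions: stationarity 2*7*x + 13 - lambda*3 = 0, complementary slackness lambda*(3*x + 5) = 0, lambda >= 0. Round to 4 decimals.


Step 1: Try lambda = 0 (constraint inactive).
Stationarity: 2*7*x + 13 = 0
x* = -13/(2*7) = -13/14 = -0.9286 (rounded; the exact value -13/14 is used below)
Check constraint: 3*-0.9286 = -2.7858 >= -5 -- satisfied.
Step 2: Compute optimal value.
f(x*) = 7*(-13/14)^2 + 13*(-13/14) = -6.0357


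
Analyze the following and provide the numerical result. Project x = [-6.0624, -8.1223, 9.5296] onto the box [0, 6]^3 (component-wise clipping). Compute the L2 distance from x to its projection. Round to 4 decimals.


Project each component onto [0, 6].
clip(-6.0624) = 0.0, clip(-8.1223) = 0.0, clip(9.5296) = 6.0
Projection = [0.0, 0.0, 6.0]
Squared diffs: [36.7527, 65.9718, 12.4581]
Distance = sqrt(115.1826) = 10.7323


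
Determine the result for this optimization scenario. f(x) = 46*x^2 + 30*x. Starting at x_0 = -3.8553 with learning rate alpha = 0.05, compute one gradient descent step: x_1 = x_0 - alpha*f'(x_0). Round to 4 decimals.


We compute the gradient at x_0 and apply the update.
f'(x) = 92*x + 30
f'(-3.8553) = 92*-3.8553 + 30 = -324.6876
x_1 = -3.8553 - 0.05*-324.6876 = 12.3791


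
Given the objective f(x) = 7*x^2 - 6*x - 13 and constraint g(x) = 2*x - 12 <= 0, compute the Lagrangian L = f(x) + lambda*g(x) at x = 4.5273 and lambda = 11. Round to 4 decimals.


Step 1: Evaluate f(x).
f(4.5273) = 7*4.5273^2 - 6*4.5273 - 13 = 103.3113
Step 2: Evaluate g(x).
g(4.5273) = 2*4.5273 - 12 = -2.9454
Step 3: Compute Lagrangian.
L = 103.3113 + 11*-2.9454 = 70.9119


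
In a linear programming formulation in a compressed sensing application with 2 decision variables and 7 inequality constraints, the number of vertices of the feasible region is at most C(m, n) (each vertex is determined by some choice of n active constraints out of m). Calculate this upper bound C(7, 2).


Each vertex corresponds to some choice of n active constraints out of m, so the number of vertices is at most C(m, n) = m! / (n!(m-n)!).
m = 7, n = 2
Numerator: 7 * 6
Denominator: 2! = 2
C(7, 2) = 21


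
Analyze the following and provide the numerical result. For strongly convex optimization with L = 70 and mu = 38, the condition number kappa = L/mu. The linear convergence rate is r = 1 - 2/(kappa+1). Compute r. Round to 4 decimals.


Step 1: Compute the condition number.
kappa = L/mu = 70/38 = 1.8421
Step 2: Compute the convergence rate.
r = 1 - 2/(kappa + 1) = 1 - 2*mu/(L + mu) = (L - mu)/(L + mu) = 32/108 = 0.2963


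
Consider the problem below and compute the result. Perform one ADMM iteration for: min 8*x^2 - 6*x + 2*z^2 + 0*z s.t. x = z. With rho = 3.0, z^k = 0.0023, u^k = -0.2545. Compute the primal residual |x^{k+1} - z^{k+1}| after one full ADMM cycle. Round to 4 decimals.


ADMM iteration with rho = 3.0, z^k = 0.0023, u^k = -0.2545
Step 1: x-update.
Minimize 8*x^2 - 6*x + (3.0/2)*(x - 0.0023 - 0.2545)^2
FOC: (2*8 + 3.0)*x = 6 + 3.0*(0.0023 + 0.2545)
x^{k+1} = 0.3563
Step 2: z-update.
Minimize 2*z^2 + 0*z + (3.0/2)*(0.3563 - z - 0.2545)^2
FOC: (2*2 + 3.0)*z = 0 + 3.0*(0.3563 - 0.2545)
z^{k+1} = 0.0436
Step 3: u-update.
u^{k+1} = -0.2545 + 0.3563 - 0.0436 = 0.0582
Step 4: Primal residual = |0.3563 - 0.0436| = 0.3127


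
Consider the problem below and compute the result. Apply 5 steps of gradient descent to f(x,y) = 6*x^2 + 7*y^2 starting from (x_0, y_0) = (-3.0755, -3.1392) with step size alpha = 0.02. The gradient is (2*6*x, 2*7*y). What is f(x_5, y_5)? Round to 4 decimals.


Gradient descent on f(x,y) = 6*x^2 + 7*y^2.
Starting point: (-3.0755, -3.1392), alpha = 0.02
Step 1: grad_x = 2*6*-3.0755 = -36.906, grad_y = 2*7*-3.1392 = -43.9488
  x_1 = -3.0755 - 0.02*-36.906 = -2.3374
  y_1 = -3.1392 - 0.02*-43.9488 = -2.2602
Step 2: grad_x = 2*6*-2.3374 = -28.0486, grad_y = 2*7*-2.2602 = -31.6431
  x_2 = -2.3374 - 0.02*-28.0486 = -1.7764
  y_2 = -2.2602 - 0.02*-31.6431 = -1.6274
Step 3: grad_x = 2*6*-1.7764 = -21.3169, grad_y = 2*7*-1.6274 = -22.7831
  x_3 = -1.7764 - 0.02*-21.3169 = -1.3501
  y_3 = -1.6274 - 0.02*-22.7831 = -1.1717
Step 4: grad_x = 2*6*-1.3501 = -16.2008, grad_y = 2*7*-1.1717 = -16.4038
  x_4 = -1.3501 - 0.02*-16.2008 = -1.0261
  y_4 = -1.1717 - 0.02*-16.4038 = -0.8436
Step 5: grad_x = 2*6*-1.0261 = -12.3126, grad_y = 2*7*-0.8436 = -11.8107
  x_5 = -1.0261 - 0.02*-12.3126 = -0.7798
  y_5 = -0.8436 - 0.02*-11.8107 = -0.6074
f(-0.7798, -0.6074) = 6*(-0.7798)^2 + 7*(-0.6074)^2 = 6.2312


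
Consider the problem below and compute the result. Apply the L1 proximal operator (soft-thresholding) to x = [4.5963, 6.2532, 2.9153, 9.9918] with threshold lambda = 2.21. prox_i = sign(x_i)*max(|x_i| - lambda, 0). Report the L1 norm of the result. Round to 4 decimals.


Soft-thresholding with lambda = 2.21:
prox(4.5963) = sign(4.5963)*max(|4.5963| - 2.21, 0) = 2.3863
prox(6.2532) = sign(6.2532)*max(|6.2532| - 2.21, 0) = 4.0432
prox(2.9153) = sign(2.9153)*max(|2.9153| - 2.21, 0) = 0.7053
prox(9.9918) = sign(9.9918)*max(|9.9918| - 2.21, 0) = 7.7818
prox(x) = [2.3863, 4.0432, 0.7053, 7.7818]
||prox(x)||_1 = 2.3863 + 4.0432 + 0.7053 + 7.7818 = 14.9166


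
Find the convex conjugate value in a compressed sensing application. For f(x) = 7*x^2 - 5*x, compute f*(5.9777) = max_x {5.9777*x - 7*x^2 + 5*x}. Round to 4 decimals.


f*(y) = sup_x {y*x - a*x^2 - b*x} = sup_x {(y-b)*x - a*x^2}
FOC: (y - b) - 2a*x = 0 => x* = (y - b)/(2a)
x* = (5.9777 + 5)/(2*7) = 0.7841
f*(5.9777) = (y-b)^2/(4a) = (5.9777 + 5)^2/(4*7)
= 120.5099/28 = 4.3039


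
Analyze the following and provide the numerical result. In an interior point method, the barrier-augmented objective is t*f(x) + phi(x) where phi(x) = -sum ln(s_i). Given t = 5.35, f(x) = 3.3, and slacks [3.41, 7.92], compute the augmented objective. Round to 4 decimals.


Step 1: Compute log-barrier.
ln values: [1.2267, 2.0694]
phi = -(1.2267 + 2.0694) = -3.2961
Step 2: Compute augmented objective.
t*f(x) = 5.35*3.3 = 17.655
Total = 17.655 - 3.2961 = 14.3589


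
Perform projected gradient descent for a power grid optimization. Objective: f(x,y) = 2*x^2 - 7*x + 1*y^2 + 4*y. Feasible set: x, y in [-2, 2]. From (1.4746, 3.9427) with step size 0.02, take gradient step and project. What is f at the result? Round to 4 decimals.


Step 1: Compute gradient at (1.4746, 3.9427).
grad_x = 2*2*1.4746 - 7 = -1.1016
grad_y = 2*1*3.9427 + 4 = 11.8854
Step 2: Gradient step.
x_raw = 1.4746 - 0.02*-1.1016 = 1.4966
y_raw = 3.9427 - 0.02*11.8854 = 3.705
Step 3: Project onto [-2, 2].
x_proj = clip(1.4966) = 1.4966
y_proj = clip(3.705) = 2.0
Step 4: Evaluate f.
f(1.4966, 2.0) = 6.0034


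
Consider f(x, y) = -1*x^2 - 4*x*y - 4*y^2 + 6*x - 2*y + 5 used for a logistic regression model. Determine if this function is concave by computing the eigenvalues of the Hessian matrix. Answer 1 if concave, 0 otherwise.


The Hessian of f(x,y) = -1*x^2 - 4*x*y - 4*y^2 + 6*x - 2*y + 5 is:
H = [[-2, -4], [-4, -8]]
Trace = -2 - 8 = -10
Determinant = -2*-8 - (-4)^2 = 0
Discriminant = (-10)^2 - 4*0 = 100.0
Eigenvalues: lambda_1 = -10.0, lambda_2 = 0.0
The function is concave.

1


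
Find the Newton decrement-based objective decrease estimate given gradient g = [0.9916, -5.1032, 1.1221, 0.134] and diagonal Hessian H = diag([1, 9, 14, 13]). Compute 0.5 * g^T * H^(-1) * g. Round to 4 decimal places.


Step 1: H is diagonal, so H^(-1) * g = [0.9916, -0.567, 0.0802, 0.0103].
Step 2: g^T H^(-1) g = sum_i g_i^2 / H_ii
  = (0.9916)^2/1 + (-5.1032)^2/9 + (1.1221)^2/14 + (0.134)^2/13
  = 0.9833 + 2.8936 + 0.0899 + 0.0014 = 3.9682
Step 3: Objective decrease = 0.5 * g^T H^(-1) g = 1.9841


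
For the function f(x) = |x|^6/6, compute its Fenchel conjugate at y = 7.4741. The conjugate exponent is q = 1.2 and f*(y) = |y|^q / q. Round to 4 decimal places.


The conjugate exponent q satisfies 1/p + 1/q = 1.
p = 6, so q = 6/(6 - 1) = 1.2
|y|^q = 7.4741^1.2 = 11.1756
f*(7.4741) = 11.1756 / 1.2 = 9.313


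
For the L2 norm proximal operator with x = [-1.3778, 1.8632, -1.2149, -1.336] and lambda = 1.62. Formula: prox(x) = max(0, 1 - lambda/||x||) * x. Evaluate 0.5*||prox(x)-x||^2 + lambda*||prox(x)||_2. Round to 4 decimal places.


Step 1: Compute ||x||.
||x|| = 2.9378
Step 2: Compute scaling factor.
scale = max(0, 1 - 1.62/2.9378) = 0.4486
Step 3: prox(x) = [-0.618, 0.8358, -0.545, -0.5993]
||prox(x)|| = 1.3178
Step 4: Proximal objective.
0.5*||prox-x||^2 = 1.3122
lambda*||prox|| = 2.1348
Total = 3.4471


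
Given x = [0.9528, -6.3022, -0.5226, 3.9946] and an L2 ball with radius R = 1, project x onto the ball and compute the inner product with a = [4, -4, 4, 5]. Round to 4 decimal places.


Step 1: Compute ||x|| (intermediates to 6 decimals).
||x|| = sqrt(0.9528^2 + (-6.3022)^2 + (-0.5226)^2 + 3.9946^2) = 7.540258
Step 2: Project.
Since ||x|| > R, scale = R/||x|| = 1/7.540258 = 0.132621, proj(x) = scale * x
proj(x) = [0.126361, -0.835804, -0.069308, 0.529768]
Step 3: Dot product.
a^T * proj(x) = 4*0.126361 - 4*(-0.835804) + 4*(-0.069308) + 5*0.529768 = 6.2203


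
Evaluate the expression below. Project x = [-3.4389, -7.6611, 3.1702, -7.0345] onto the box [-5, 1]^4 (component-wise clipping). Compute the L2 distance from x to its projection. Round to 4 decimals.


Project each component onto [-5, 1].
clip(-3.4389) = -3.4389, clip(-7.6611) = -5.0, clip(3.1702) = 1.0, clip(-7.0345) = -5.0
Projection = [-3.4389, -5.0, 1.0, -5.0]
Squared diffs: [0.0, 7.0815, 4.7098, 4.1392]
Distance = sqrt(15.9305) = 3.9913


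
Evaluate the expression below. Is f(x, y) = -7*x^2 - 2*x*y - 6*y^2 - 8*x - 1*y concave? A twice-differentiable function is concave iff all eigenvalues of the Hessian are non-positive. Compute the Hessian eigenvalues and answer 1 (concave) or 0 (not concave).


The Hessian of f(x,y) = -7*x^2 - 2*x*y - 6*y^2 - 8*x - 1*y is:
H = [[-14, -2], [-2, -12]]
Trace = -14 - 12 = -26
Determinant = -14*-12 - (-2)^2 = 164
Discriminant = (-26)^2 - 4*164 = 20.0
Eigenvalues: lambda_1 = -15.2361, lambda_2 = -10.7639
The function is concave.

1


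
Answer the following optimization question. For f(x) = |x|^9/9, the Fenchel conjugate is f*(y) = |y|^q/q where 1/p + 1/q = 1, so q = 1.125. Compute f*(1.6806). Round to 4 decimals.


The conjugate exponent q satisfies 1/p + 1/q = 1.
p = 9, so q = 9/(9 - 1) = 1.125
|y|^q = 1.6806^1.125 = 1.7933
f*(1.6806) = 1.7933 / 1.125 = 1.594


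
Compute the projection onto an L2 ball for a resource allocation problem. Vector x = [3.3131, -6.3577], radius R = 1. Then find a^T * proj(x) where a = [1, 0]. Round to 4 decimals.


Step 1: Compute ||x|| (intermediates to 6 decimals).
||x|| = sqrt(3.3131^2 + (-6.3577)^2) = 7.169169
Step 2: Project.
Since ||x|| > R, scale = R/||x|| = 1/7.169169 = 0.139486, proj(x) = scale * x
proj(x) = [0.462131, -0.88681]
Step 3: Dot product.
a^T * proj(x) = 1*0.462131 + 0*(-0.88681) = 0.4621


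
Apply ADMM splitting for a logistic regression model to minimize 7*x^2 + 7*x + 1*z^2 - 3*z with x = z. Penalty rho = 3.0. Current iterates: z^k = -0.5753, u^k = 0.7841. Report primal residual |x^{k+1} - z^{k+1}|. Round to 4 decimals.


ADMM iteration with rho = 3.0, z^k = -0.5753, u^k = 0.7841
Step 1: x-update.
Minimize 7*x^2 + 7*x + (3.0/2)*(x + 0.5753 + 0.7841)^2
FOC: (2*7 + 3.0)*x = -7 + 3.0*(-0.5753 - 0.7841)
x^{k+1} = -0.6517
Step 2: z-update.
Minimize 1*z^2 - 3*z + (3.0/2)*(-0.6517 - z + 0.7841)^2
FOC: (2*1 + 3.0)*z = 3 + 3.0*(-0.6517 + 0.7841)
z^{k+1} = 0.6795
Step 3: u-update.
u^{k+1} = 0.7841 - 0.6517 - 0.6795 = -0.547
Step 4: Primal residual = |-0.6517 - 0.6795| = 1.3311


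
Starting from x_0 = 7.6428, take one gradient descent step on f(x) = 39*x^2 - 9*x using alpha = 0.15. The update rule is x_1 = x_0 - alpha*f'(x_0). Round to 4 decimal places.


We compute the gradient at x_0 and apply the update.
f'(x) = 78*x - 9
f'(7.6428) = 78*7.6428 - 9 = 587.1384
x_1 = 7.6428 - 0.15*587.1384 = -80.428


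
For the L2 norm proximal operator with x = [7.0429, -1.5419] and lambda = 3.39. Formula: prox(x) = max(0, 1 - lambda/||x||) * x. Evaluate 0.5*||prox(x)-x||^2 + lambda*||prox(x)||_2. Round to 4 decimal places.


Step 1: Compute ||x||.
||x|| = 7.2097
Step 2: Compute scaling factor.
scale = max(0, 1 - 3.39/7.2097) = 0.5298
Step 3: prox(x) = [3.7313, -0.8169]
||prox(x)|| = 3.8197
Step 4: Proximal objective.
0.5*||prox-x||^2 = 5.7461
lambda*||prox|| = 12.9488
Total = 18.6949


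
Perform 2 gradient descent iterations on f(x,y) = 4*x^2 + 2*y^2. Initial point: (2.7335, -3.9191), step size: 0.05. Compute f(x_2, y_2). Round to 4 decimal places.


Gradient descent on f(x,y) = 4*x^2 + 2*y^2.
Starting point: (2.7335, -3.9191), alpha = 0.05
Step 1: grad_x = 2*4*2.7335 = 21.868, grad_y = 2*2*-3.9191 = -15.6764
  x_1 = 2.7335 - 0.05*21.868 = 1.6401
  y_1 = -3.9191 - 0.05*-15.6764 = -3.1353
Step 2: grad_x = 2*4*1.6401 = 13.1208, grad_y = 2*2*-3.1353 = -12.5411
  x_2 = 1.6401 - 0.05*13.1208 = 0.9841
  y_2 = -3.1353 - 0.05*-12.5411 = -2.5082
f(0.9841, -2.5082) = 4*0.9841^2 + 2*(-2.5082)^2 = 16.4559


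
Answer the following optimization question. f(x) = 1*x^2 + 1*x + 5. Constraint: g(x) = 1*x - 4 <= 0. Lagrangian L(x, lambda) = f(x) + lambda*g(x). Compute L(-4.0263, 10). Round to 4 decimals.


Step 1: Evaluate f(x).
f(-4.0263) = 1*(-4.0263)^2 + 1*(-4.0263) + 5 = 17.1848
Step 2: Evaluate g(x).
g(-4.0263) = 1*-4.0263 - 4 = -8.0263
Step 3: Compute Lagrangian.
L = 17.1848 + 10*-8.0263 = -63.0782


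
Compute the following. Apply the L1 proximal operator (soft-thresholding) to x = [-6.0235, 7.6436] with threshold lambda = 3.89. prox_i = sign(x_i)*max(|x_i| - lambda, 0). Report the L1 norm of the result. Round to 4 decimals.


Soft-thresholding with lambda = 3.89:
prox(-6.0235) = sign(-6.0235)*max(|-6.0235| - 3.89, 0) = -2.1335
prox(7.6436) = sign(7.6436)*max(|7.6436| - 3.89, 0) = 3.7536
prox(x) = [-2.1335, 3.7536]
||prox(x)||_1 = 2.1335 + 3.7536 = 5.8871


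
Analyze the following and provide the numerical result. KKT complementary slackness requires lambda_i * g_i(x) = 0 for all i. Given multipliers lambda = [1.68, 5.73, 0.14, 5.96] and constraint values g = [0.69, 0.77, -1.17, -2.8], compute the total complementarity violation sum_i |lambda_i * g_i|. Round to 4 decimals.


KKT complementary slackness check:
lambda_1 * g_1 = 1.68 * 0.69 = 1.1592
lambda_2 * g_2 = 5.73 * 0.77 = 4.4121
lambda_3 * g_3 = 0.14 * -1.17 = -0.1638
lambda_4 * g_4 = 5.96 * -2.8 = -16.688
Total violation = 1.1592 + 4.4121 + 0.1638 + 16.688 = 22.4231


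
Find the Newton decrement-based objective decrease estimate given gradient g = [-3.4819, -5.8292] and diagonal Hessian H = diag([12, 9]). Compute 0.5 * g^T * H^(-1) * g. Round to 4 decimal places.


Step 1: H is diagonal, so H^(-1) * g = [-0.2902, -0.6477].
Step 2: g^T H^(-1) g = sum_i g_i^2 / H_ii
  = (-3.4819)^2/12 + (-5.8292)^2/9
  = 1.0103 + 3.7755 = 4.7858
Step 3: Objective decrease = 0.5 * g^T H^(-1) g = 2.3929


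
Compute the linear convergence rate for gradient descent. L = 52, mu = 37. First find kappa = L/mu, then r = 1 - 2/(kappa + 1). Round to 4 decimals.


Step 1: Compute the condition number.
kappa = L/mu = 52/37 = 1.4054
Step 2: Compute the convergence rate.
r = 1 - 2/(kappa + 1) = 1 - 2*mu/(L + mu) = (L - mu)/(L + mu) = 15/89 = 0.1685


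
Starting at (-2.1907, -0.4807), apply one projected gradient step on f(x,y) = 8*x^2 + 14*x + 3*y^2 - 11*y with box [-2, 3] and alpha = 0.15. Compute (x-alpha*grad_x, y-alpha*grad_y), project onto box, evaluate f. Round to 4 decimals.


Step 1: Compute gradient at (-2.1907, -0.4807).
grad_x = 2*8*-2.1907 + 14 = -21.0512
grad_y = 2*3*-0.4807 - 11 = -13.8842
Step 2: Gradient step.
x_raw = -2.1907 - 0.15*-21.0512 = 0.967
y_raw = -0.4807 - 0.15*-13.8842 = 1.6019
Step 3: Project onto [-2, 3].
x_proj = clip(0.967) = 0.967
y_proj = clip(1.6019) = 1.6019
Step 4: Evaluate f.
f(0.967, 1.6019) = 11.0954


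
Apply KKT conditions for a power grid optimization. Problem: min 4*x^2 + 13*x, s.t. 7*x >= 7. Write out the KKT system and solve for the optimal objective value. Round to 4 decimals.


Step 1: Try lambda = 0 (constraint inactive).
x_unc = -13/(2*4) = -1.625
Check: 7*-1.625 = -11.375 < 7 -- violated!
Step 2: Constraint must be active: 7*x = 7
x* = 7/7 = 1.0
lambda = (2*4*1.0 + 13)/7 = 3.0
Step 3: Compute optimal value.
f(x*) = 4*1.0^2 + 13*1.0 = 17.0


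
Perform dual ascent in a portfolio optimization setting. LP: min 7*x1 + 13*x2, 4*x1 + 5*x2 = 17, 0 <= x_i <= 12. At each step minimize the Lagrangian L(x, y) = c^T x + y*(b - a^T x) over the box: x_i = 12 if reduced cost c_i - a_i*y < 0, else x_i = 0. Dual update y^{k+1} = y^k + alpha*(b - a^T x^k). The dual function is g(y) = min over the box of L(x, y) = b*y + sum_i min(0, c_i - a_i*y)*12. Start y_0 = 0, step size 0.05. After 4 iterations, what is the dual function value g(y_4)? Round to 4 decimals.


Dual ascent for LP: min 7*x1 + 13*x2, 4*x1 + 5*x2 = 17, 0 <= x_i <= 12
Step 1: y^k = 0.0, reduced costs: (7.0, 13.0)
  x^k = (0.0, 0.0), subgradient = b - a^T x = 17.0
  y^{k+1} = 0.0 + 0.05*17.0 = 0.85
Step 2: y^k = 0.85, reduced costs: (3.6, 8.75)
  x^k = (0.0, 0.0), subgradient = b - a^T x = 17.0
  y^{k+1} = 0.85 + 0.05*17.0 = 1.7
Step 3: y^k = 1.7, reduced costs: (0.2, 4.5)
  x^k = (0.0, 0.0), subgradient = b - a^T x = 17.0
  y^{k+1} = 1.7 + 0.05*17.0 = 2.55
Step 4: y^k = 2.55, reduced costs: (-3.2, 0.25)
  x^k = (12.0, 0.0), subgradient = b - a^T x = -31.0
  y^{k+1} = 2.55 + 0.05*-31.0 = 1.0
Dual objective at y_4 = 1.0: reduced costs (3.0, 8.0), box minimizer x = (0.0, 0.0)
g(y_4) = b*y + (c1 - a1*y)*x1 + (c2 - a2*y)*x2 = 17*1.0 + 3.0*0.0 + 8.0*0.0 = 17.0 + 0.0 + 0.0 = 17.0


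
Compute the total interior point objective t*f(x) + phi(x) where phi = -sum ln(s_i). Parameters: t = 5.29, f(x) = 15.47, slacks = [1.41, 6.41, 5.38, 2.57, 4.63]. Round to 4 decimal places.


Step 1: Compute log-barrier.
ln values: [0.3436, 1.8579, 1.6827, 0.9439, 1.5326]
phi = -(0.3436 + 1.8579 + 1.6827 + 0.9439 + 1.5326) = -6.3606
Step 2: Compute augmented objective.
t*f(x) = 5.29*15.47 = 81.8363
Total = 81.8363 - 6.3606 = 75.4757


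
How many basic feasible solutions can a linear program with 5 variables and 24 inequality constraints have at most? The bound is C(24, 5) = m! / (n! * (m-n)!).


Each vertex corresponds to some choice of n active constraints out of m, so the number of vertices is at most C(m, n) = m! / (n!(m-n)!).
m = 24, n = 5
Numerator: 24 * 23 * 22 * 21 * 20
Denominator: 5! = 120
C(24, 5) = 42504


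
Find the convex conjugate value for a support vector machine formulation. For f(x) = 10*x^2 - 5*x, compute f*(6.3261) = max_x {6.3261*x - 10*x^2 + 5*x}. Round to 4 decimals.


f*(y) = sup_x {y*x - a*x^2 - b*x} = sup_x {(y-b)*x - a*x^2}
FOC: (y - b) - 2a*x = 0 => x* = (y - b)/(2a)
x* = (6.3261 + 5)/(2*10) = 0.5663
f*(6.3261) = (y-b)^2/(4a) = (6.3261 + 5)^2/(4*10)
= 128.2805/40 = 3.207


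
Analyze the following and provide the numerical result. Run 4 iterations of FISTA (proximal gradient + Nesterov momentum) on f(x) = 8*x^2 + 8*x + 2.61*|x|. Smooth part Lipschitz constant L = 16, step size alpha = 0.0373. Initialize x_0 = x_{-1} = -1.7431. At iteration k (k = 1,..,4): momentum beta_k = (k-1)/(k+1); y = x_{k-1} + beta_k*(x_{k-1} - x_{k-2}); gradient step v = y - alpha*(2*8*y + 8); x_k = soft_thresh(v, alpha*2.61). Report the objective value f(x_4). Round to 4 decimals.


FISTA on f(x) = 8*x^2 + 8*x + 2.61*|x|
L = 16, alpha = 0.0373
Iteration 1: beta = 0.0, y = -1.7431 + 0.0*(-1.7431 + 1.7431) = -1.7431
  grad(y) = -19.8896, v = y - alpha*grad = -1.0012
  prox(v) = soft_thresh(-1.0012, 0.0974) = -0.9039
Iteration 2: beta = 0.3333, y = -0.9039 + 0.3333*(-0.9039 + 1.7431) = -0.6241
  grad(y) = -1.9859, v = y - alpha*grad = -0.55
  prox(v) = soft_thresh(-0.55, 0.0974) = -0.4527
Iteration 3: beta = 0.5, y = -0.4527 + 0.5*(-0.4527 + 0.9039) = -0.2271
  grad(y) = 4.3663, v = y - alpha*grad = -0.39
  prox(v) = soft_thresh(-0.39, 0.0974) = -0.2926
Iteration 4: beta = 0.6, y = -0.2926 + 0.6*(-0.2926 + 0.4527) = -0.1966
  grad(y) = 4.8549, v = y - alpha*grad = -0.3777
  prox(v) = soft_thresh(-0.3777, 0.0974) = -0.2803
f(x_4) = 8*(-0.2803)^2 + 8*(-0.2803) + 2.61*|-0.2803| = -0.8823


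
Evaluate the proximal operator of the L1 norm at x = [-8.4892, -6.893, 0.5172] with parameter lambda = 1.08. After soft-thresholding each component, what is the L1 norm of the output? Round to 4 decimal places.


Soft-thresholding with lambda = 1.08:
prox(-8.4892) = sign(-8.4892)*max(|-8.4892| - 1.08, 0) = -7.4092
prox(-6.893) = sign(-6.893)*max(|-6.893| - 1.08, 0) = -5.813
prox(0.5172) = sign(0.5172)*max(|0.5172| - 1.08, 0) = 0.0
prox(x) = [-7.4092, -5.813, 0.0]
||prox(x)||_1 = 7.4092 + 5.813 + 0.0 = 13.2222


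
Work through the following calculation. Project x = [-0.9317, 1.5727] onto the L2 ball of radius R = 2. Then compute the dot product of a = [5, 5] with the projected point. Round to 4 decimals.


Step 1: Compute ||x|| (intermediates to 6 decimals).
||x|| = sqrt((-0.9317)^2 + 1.5727^2) = 1.827963
Step 2: Project.
Since ||x|| <= R, proj = x (no scaling needed).
proj(x) = [-0.9317, 1.5727]
Step 3: Dot product.
a^T * proj(x) = 5*(-0.9317) + 5*1.5727 = 3.205


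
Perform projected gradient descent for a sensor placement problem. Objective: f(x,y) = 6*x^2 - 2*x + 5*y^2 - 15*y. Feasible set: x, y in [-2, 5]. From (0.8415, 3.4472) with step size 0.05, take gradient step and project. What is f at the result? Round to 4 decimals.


Step 1: Compute gradient at (0.8415, 3.4472).
grad_x = 2*6*0.8415 - 2 = 8.098
grad_y = 2*5*3.4472 - 15 = 19.472
Step 2: Gradient step.
x_raw = 0.8415 - 0.05*8.098 = 0.4366
y_raw = 3.4472 - 0.05*19.472 = 2.4736
Step 3: Project onto [-2, 5].
x_proj = clip(0.4366) = 0.4366
y_proj = clip(2.4736) = 2.4736
Step 4: Evaluate f.
f(0.4366, 2.4736) = -6.24


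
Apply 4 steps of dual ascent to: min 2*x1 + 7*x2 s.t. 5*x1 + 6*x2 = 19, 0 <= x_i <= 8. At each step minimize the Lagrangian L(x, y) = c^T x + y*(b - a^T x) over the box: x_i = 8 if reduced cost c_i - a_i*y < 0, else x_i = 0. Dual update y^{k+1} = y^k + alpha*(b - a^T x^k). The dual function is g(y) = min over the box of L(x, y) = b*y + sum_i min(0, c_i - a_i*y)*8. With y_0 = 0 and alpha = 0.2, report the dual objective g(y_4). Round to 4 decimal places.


Dual ascent for LP: min 2*x1 + 7*x2, 5*x1 + 6*x2 = 19, 0 <= x_i <= 8
Step 1: y^k = 0.0, reduced costs: (2.0, 7.0)
  x^k = (0.0, 0.0), subgradient = b - a^T x = 19.0
  y^{k+1} = 0.0 + 0.2*19.0 = 3.8
Step 2: y^k = 3.8, reduced costs: (-17.0, -15.8)
  x^k = (8.0, 8.0), subgradient = b - a^T x = -69.0
  y^{k+1} = 3.8 + 0.2*-69.0 = -10.0
Step 3: y^k = -10.0, reduced costs: (52.0, 67.0)
  x^k = (0.0, 0.0), subgradient = b - a^T x = 19.0
  y^{k+1} = -10.0 + 0.2*19.0 = -6.2
Step 4: y^k = -6.2, reduced costs: (33.0, 44.2)
  x^k = (0.0, 0.0), subgradient = b - a^T x = 19.0
  y^{k+1} = -6.2 + 0.2*19.0 = -2.4
Dual objective at y_4 = -2.4: reduced costs (14.0, 21.4), box minimizer x = (0.0, 0.0)
g(y_4) = b*y + (c1 - a1*y)*x1 + (c2 - a2*y)*x2 = 19*(-2.4) + 14.0*0.0 + 21.4*0.0 = -45.6 + 0.0 + 0.0 = -45.6


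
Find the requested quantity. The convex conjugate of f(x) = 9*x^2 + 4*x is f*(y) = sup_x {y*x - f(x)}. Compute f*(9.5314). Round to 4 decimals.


f*(y) = sup_x {y*x - a*x^2 - b*x} = sup_x {(y-b)*x - a*x^2}
FOC: (y - b) - 2a*x = 0 => x* = (y - b)/(2a)
x* = (9.5314 - 4)/(2*9) = 0.3073
f*(9.5314) = (y-b)^2/(4a) = (9.5314 - 4)^2/(4*9)
= 30.5964/36 = 0.8499


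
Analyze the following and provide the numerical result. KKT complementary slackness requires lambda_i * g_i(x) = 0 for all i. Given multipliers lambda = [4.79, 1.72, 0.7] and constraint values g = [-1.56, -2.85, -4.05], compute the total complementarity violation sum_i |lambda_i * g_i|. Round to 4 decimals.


KKT complementary slackness check:
lambda_1 * g_1 = 4.79 * -1.56 = -7.4724
lambda_2 * g_2 = 1.72 * -2.85 = -4.902
lambda_3 * g_3 = 0.7 * -4.05 = -2.835
Total violation = 7.4724 + 4.902 + 2.835 = 15.2094


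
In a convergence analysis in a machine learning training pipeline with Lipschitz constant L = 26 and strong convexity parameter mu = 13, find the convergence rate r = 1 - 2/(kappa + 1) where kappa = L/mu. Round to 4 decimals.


Step 1: Compute the condition number.
kappa = L/mu = 26/13 = 2.0
Step 2: Compute the convergence rate.
r = 1 - 2/(kappa + 1) = 1 - 2*mu/(L + mu) = (L - mu)/(L + mu) = 13/39 = 0.3333


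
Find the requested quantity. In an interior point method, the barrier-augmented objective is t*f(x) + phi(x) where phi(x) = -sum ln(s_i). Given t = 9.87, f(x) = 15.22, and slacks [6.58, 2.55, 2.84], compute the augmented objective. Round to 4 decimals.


Step 1: Compute log-barrier.
ln values: [1.884, 0.9361, 1.0438]
phi = -(1.884 + 0.9361 + 1.0438) = -3.8639
Step 2: Compute augmented objective.
t*f(x) = 9.87*15.22 = 150.2214
Total = 150.2214 - 3.8639 = 146.3575


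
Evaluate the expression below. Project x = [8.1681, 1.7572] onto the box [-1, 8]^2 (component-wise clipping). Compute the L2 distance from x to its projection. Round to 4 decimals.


Project each component onto [-1, 8].
clip(8.1681) = 8.0, clip(1.7572) = 1.7572
Projection = [8.0, 1.7572]
Squared diffs: [0.0283, 0.0]
Distance = sqrt(0.0283) = 0.1681


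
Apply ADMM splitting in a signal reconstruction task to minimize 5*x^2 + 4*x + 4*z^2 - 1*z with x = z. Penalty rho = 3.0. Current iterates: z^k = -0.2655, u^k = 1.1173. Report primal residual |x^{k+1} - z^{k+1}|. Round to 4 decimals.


ADMM iteration with rho = 3.0, z^k = -0.2655, u^k = 1.1173
Step 1: x-update.
Minimize 5*x^2 + 4*x + (3.0/2)*(x + 0.2655 + 1.1173)^2
FOC: (2*5 + 3.0)*x = -4 + 3.0*(-0.2655 - 1.1173)
x^{k+1} = -0.6268
Step 2: z-update.
Minimize 4*z^2 - 1*z + (3.0/2)*(-0.6268 - z + 1.1173)^2
FOC: (2*4 + 3.0)*z = 1 + 3.0*(-0.6268 + 1.1173)
z^{k+1} = 0.2247
Step 3: u-update.
u^{k+1} = 1.1173 - 0.6268 - 0.2247 = 0.2658
Step 4: Primal residual = |-0.6268 - 0.2247| = 0.8515
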